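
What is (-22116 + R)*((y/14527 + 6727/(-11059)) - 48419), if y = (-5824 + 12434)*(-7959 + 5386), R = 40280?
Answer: -144710672176912024/160654093 ≈ -9.0076e+8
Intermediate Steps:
y = -17007530 (y = 6610*(-2573) = -17007530)
(-22116 + R)*((y/14527 + 6727/(-11059)) - 48419) = (-22116 + 40280)*((-17007530/14527 + 6727/(-11059)) - 48419) = 18164*((-17007530*1/14527 + 6727*(-1/11059)) - 48419) = 18164*((-17007530/14527 - 6727/11059) - 48419) = 18164*(-188183997399/160654093 - 48419) = 18164*(-7966894526366/160654093) = -144710672176912024/160654093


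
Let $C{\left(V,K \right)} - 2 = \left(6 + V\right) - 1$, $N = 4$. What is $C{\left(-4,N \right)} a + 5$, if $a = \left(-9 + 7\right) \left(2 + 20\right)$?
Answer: $-127$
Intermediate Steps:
$C{\left(V,K \right)} = 7 + V$ ($C{\left(V,K \right)} = 2 + \left(\left(6 + V\right) - 1\right) = 2 + \left(5 + V\right) = 7 + V$)
$a = -44$ ($a = \left(-2\right) 22 = -44$)
$C{\left(-4,N \right)} a + 5 = \left(7 - 4\right) \left(-44\right) + 5 = 3 \left(-44\right) + 5 = -132 + 5 = -127$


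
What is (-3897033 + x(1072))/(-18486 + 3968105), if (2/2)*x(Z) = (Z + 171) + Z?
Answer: -3894718/3949619 ≈ -0.98610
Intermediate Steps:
x(Z) = 171 + 2*Z (x(Z) = (Z + 171) + Z = (171 + Z) + Z = 171 + 2*Z)
(-3897033 + x(1072))/(-18486 + 3968105) = (-3897033 + (171 + 2*1072))/(-18486 + 3968105) = (-3897033 + (171 + 2144))/3949619 = (-3897033 + 2315)*(1/3949619) = -3894718*1/3949619 = -3894718/3949619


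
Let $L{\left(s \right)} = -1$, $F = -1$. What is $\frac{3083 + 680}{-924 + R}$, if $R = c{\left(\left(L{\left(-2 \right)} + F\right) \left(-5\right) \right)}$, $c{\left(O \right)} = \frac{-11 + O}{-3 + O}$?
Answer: $- \frac{26341}{6469} \approx -4.0719$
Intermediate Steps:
$c{\left(O \right)} = \frac{-11 + O}{-3 + O}$
$R = - \frac{1}{7}$ ($R = \frac{-11 + \left(-1 - 1\right) \left(-5\right)}{-3 + \left(-1 - 1\right) \left(-5\right)} = \frac{-11 - -10}{-3 - -10} = \frac{-11 + 10}{-3 + 10} = \frac{1}{7} \left(-1\right) = - \frac{1}{7} \approx -0.14286$)
$\frac{3083 + 680}{-924 + R} = \frac{3083 + 680}{-924 - \frac{1}{7}} = \frac{3763}{- \frac{6469}{7}} = 3763 \left(- \frac{7}{6469}\right) = - \frac{26341}{6469}$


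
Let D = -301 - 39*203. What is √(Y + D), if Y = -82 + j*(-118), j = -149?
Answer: √9282 ≈ 96.343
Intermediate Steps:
D = -8218 (D = -301 - 7917 = -8218)
Y = 17500 (Y = -82 - 149*(-118) = -82 + 17582 = 17500)
√(Y + D) = √(17500 - 8218) = √9282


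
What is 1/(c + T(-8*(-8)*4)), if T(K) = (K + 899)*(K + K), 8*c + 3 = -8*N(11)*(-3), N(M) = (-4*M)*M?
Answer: 8/4719261 ≈ 1.6952e-6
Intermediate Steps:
N(M) = -4*M**2
c = -11619/8 (c = -3/8 + (-(-32)*11**2*(-3))/8 = -3/8 + (-(-32)*121*(-3))/8 = -3/8 + (-8*(-484)*(-3))/8 = -3/8 + (3872*(-3))/8 = -3/8 + (1/8)*(-11616) = -3/8 - 1452 = -11619/8 ≈ -1452.4)
T(K) = 2*K*(899 + K) (T(K) = (899 + K)*(2*K) = 2*K*(899 + K))
1/(c + T(-8*(-8)*4)) = 1/(-11619/8 + 2*(-8*(-8)*4)*(899 - 8*(-8)*4)) = 1/(-11619/8 + 2*(64*4)*(899 + 64*4)) = 1/(-11619/8 + 2*256*(899 + 256)) = 1/(-11619/8 + 2*256*1155) = 1/(-11619/8 + 591360) = 1/(4719261/8) = 8/4719261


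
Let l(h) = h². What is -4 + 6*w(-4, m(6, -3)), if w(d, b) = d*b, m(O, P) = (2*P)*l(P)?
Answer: 1292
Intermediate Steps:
m(O, P) = 2*P³ (m(O, P) = (2*P)*P² = 2*P³)
w(d, b) = b*d
-4 + 6*w(-4, m(6, -3)) = -4 + 6*((2*(-3)³)*(-4)) = -4 + 6*((2*(-27))*(-4)) = -4 + 6*(-54*(-4)) = -4 + 6*216 = -4 + 1296 = 1292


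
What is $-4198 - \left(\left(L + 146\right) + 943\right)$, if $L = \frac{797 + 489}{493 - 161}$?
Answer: $- \frac{878285}{166} \approx -5290.9$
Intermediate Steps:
$L = \frac{643}{166}$ ($L = \frac{1286}{332} = 1286 \cdot \frac{1}{332} = \frac{643}{166} \approx 3.8735$)
$-4198 - \left(\left(L + 146\right) + 943\right) = -4198 - \left(\left(\frac{643}{166} + 146\right) + 943\right) = -4198 - \left(\frac{24879}{166} + 943\right) = -4198 - \frac{181417}{166} = - \frac{878285}{166}$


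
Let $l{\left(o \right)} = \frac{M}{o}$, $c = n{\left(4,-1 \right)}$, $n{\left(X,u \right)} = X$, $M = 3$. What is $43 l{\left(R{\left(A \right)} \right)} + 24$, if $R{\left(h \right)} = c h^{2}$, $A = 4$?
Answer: $\frac{1665}{64} \approx 26.016$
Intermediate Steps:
$c = 4$
$R{\left(h \right)} = 4 h^{2}$
$l{\left(o \right)} = \frac{3}{o}$
$43 l{\left(R{\left(A \right)} \right)} + 24 = 43 \frac{3}{4 \cdot 4^{2}} + 24 = 43 \frac{3}{4 \cdot 16} + 24 = 43 \cdot \frac{3}{64} + 24 = \frac{129}{64} + 24 = \frac{1665}{64}$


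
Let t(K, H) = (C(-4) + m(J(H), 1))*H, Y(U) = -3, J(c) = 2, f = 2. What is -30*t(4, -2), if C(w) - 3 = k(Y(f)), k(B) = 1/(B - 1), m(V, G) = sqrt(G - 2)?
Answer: 165 + 60*I ≈ 165.0 + 60.0*I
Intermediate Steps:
m(V, G) = sqrt(-2 + G)
k(B) = 1/(-1 + B)
C(w) = 11/4 (C(w) = 3 + 1/(-1 - 3) = 3 + 1/(-4) = 3 - 1/4 = 11/4)
t(K, H) = H*(11/4 + I) (t(K, H) = (11/4 + sqrt(-2 + 1))*H = (11/4 + sqrt(-1))*H = (11/4 + I)*H = H*(11/4 + I))
-30*t(4, -2) = -15*(-2)*(11 + 4*I)/2 = -30*(-11/2 - 2*I) = 165 + 60*I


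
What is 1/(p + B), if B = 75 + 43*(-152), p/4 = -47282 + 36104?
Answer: -1/51173 ≈ -1.9542e-5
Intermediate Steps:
p = -44712 (p = 4*(-47282 + 36104) = 4*(-11178) = -44712)
B = -6461 (B = 75 - 6536 = -6461)
1/(p + B) = 1/(-44712 - 6461) = 1/(-51173) = -1/51173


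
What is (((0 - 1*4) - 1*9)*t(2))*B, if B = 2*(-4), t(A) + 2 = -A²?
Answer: -624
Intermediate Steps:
t(A) = -2 - A²
B = -8
(((0 - 1*4) - 1*9)*t(2))*B = (((0 - 1*4) - 1*9)*(-2 - 1*2²))*(-8) = (((0 - 4) - 9)*(-2 - 1*4))*(-8) = ((-4 - 9)*(-2 - 4))*(-8) = -13*(-6)*(-8) = 78*(-8) = -624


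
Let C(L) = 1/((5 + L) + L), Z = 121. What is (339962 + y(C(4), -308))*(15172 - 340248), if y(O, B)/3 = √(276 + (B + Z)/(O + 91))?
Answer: -110513487112 - 243807*√24002122/74 ≈ -1.1053e+11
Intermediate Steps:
C(L) = 1/(5 + 2*L)
y(O, B) = 3*√(276 + (121 + B)/(91 + O)) (y(O, B) = 3*√(276 + (B + 121)/(O + 91)) = 3*√(276 + (121 + B)/(91 + O)))
(339962 + y(C(4), -308))*(15172 - 340248) = (339962 + 3*√((25237 - 308 + 276/(5 + 2*4))/(91 + 1/(5 + 2*4))))*(15172 - 340248) = (339962 + 3*√((25237 - 308 + 276/(5 + 8))/(91 + 1/(5 + 8))))*(-325076) = (339962 + 3*√((25237 - 308 + 276/13)/(91 + 1/13)))*(-325076) = (339962 + 3*√((25237 - 308 + 276*(1/13))/(91 + 1/13)))*(-325076) = (339962 + 3*√((25237 - 308 + 276/13)/(1184/13)))*(-325076) = (339962 + 3*√((13/1184)*(324353/13)))*(-325076) = (339962 + 3*√(324353/1184))*(-325076) = (339962 + 3*(√24002122/296))*(-325076) = (339962 + 3*√24002122/296)*(-325076) = -110513487112 - 243807*√24002122/74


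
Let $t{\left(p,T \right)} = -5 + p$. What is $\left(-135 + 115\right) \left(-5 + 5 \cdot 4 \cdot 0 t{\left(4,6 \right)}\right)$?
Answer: $100$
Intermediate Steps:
$\left(-135 + 115\right) \left(-5 + 5 \cdot 4 \cdot 0 t{\left(4,6 \right)}\right) = \left(-135 + 115\right) \left(-5 + 5 \cdot 4 \cdot 0 \left(-5 + 4\right)\right) = - 20 \left(-5 + 20 \cdot 0 \left(-1\right)\right) = - 20 \left(-5 + 0 \left(-1\right)\right) = - 20 \left(-5 + 0\right) = \left(-20\right) \left(-5\right) = 100$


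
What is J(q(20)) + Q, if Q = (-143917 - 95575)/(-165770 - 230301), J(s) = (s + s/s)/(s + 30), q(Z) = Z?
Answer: 20292091/19803550 ≈ 1.0247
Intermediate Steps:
J(s) = (1 + s)/(30 + s) (J(s) = (s + 1)/(30 + s) = (1 + s)/(30 + s))
Q = 239492/396071 (Q = -239492/(-396071) = -239492*(-1/396071) = 239492/396071 ≈ 0.60467)
J(q(20)) + Q = (1 + 20)/(30 + 20) + 239492/396071 = 21/50 + 239492/396071 = 20292091/19803550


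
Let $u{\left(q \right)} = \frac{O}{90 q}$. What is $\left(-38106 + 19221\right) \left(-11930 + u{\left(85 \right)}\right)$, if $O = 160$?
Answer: $\frac{11490180406}{51} \approx 2.253 \cdot 10^{8}$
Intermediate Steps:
$u{\left(q \right)} = \frac{16}{9 q}$ ($u{\left(q \right)} = \frac{160}{90 q} = 160 \frac{1}{90 q} = \frac{16}{9 q}$)
$\left(-38106 + 19221\right) \left(-11930 + u{\left(85 \right)}\right) = \left(-38106 + 19221\right) \left(-11930 + \frac{16}{9 \cdot 85}\right) = - 18885 \left(-11930 + \frac{16}{9} \cdot \frac{1}{85}\right) = - 18885 \left(-11930 + \frac{16}{765}\right) = \left(-18885\right) \left(- \frac{9126434}{765}\right) = \frac{11490180406}{51}$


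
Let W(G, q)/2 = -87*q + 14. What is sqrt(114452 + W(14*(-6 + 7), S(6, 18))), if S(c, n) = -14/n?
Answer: sqrt(1031538)/3 ≈ 338.55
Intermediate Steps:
W(G, q) = 28 - 174*q (W(G, q) = 2*(-87*q + 14) = 2*(14 - 87*q) = 28 - 174*q)
sqrt(114452 + W(14*(-6 + 7), S(6, 18))) = sqrt(114452 + (28 - (-2436)/18)) = sqrt(114452 + (28 - 174*(-7/9))) = sqrt(114452 + (28 + 406/3)) = sqrt(114452 + 490/3) = sqrt(343846/3) = sqrt(1031538)/3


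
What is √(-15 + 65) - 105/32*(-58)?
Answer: 3045/16 + 5*√2 ≈ 197.38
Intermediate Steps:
√(-15 + 65) - 105/32*(-58) = √50 - 105*1/32*(-58) = 5*√2 - 105/32*(-58) = 5*√2 + 3045/16 = 3045/16 + 5*√2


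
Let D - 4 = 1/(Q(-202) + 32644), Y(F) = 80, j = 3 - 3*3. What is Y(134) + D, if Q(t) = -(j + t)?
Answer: 2759569/32852 ≈ 84.000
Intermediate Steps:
j = -6 (j = 3 - 9 = -6)
Q(t) = 6 - t (Q(t) = -(-6 + t) = 6 - t)
D = 131409/32852 (D = 4 + 1/((6 - 1*(-202)) + 32644) = 4 + 1/((6 + 202) + 32644) = 4 + 1/(208 + 32644) = 4 + 1/32852 = 131409/32852 ≈ 4.0000)
Y(134) + D = 80 + 131409/32852 = 2759569/32852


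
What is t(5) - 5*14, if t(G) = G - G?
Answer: -70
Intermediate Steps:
t(G) = 0
t(5) - 5*14 = 0 - 5*14 = 0 - 1*70 = 0 - 70 = -70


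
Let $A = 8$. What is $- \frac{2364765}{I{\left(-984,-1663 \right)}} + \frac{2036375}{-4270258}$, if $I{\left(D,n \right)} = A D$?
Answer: $\frac{1680354385895}{5602578496} \approx 299.93$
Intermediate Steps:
$I{\left(D,n \right)} = 8 D$
$- \frac{2364765}{I{\left(-984,-1663 \right)}} + \frac{2036375}{-4270258} = - \frac{2364765}{8 \left(-984\right)} + \frac{2036375}{-4270258} = - \frac{2364765}{-7872} + 2036375 \left(- \frac{1}{4270258}\right) = \left(-2364765\right) \left(- \frac{1}{7872}\right) - \frac{2036375}{4270258} = \frac{788255}{2624} - \frac{2036375}{4270258} = \frac{1680354385895}{5602578496}$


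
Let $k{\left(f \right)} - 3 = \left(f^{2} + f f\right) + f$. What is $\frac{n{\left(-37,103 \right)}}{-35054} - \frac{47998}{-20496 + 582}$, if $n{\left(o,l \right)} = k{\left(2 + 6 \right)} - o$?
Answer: $\frac{419754257}{174516339} \approx 2.4052$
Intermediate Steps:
$k{\left(f \right)} = 3 + f + 2 f^{2}$ ($k{\left(f \right)} = 3 + \left(\left(f^{2} + f f\right) + f\right) = 3 + \left(\left(f^{2} + f^{2}\right) + f\right) = 3 + \left(2 f^{2} + f\right) = 3 + \left(f + 2 f^{2}\right) = 3 + f + 2 f^{2}$)
$n{\left(o,l \right)} = 139 - o$ ($n{\left(o,l \right)} = \left(3 + \left(2 + 6\right) + 2 \left(2 + 6\right)^{2}\right) - o = \left(3 + 8 + 2 \cdot 8^{2}\right) - o = \left(3 + 8 + 2 \cdot 64\right) - o = \left(3 + 8 + 128\right) - o = 139 - o$)
$\frac{n{\left(-37,103 \right)}}{-35054} - \frac{47998}{-20496 + 582} = \frac{139 - -37}{-35054} - \frac{47998}{-20496 + 582} = \left(139 + 37\right) \left(- \frac{1}{35054}\right) - \frac{47998}{-19914} = 176 \left(- \frac{1}{35054}\right) - - \frac{23999}{9957} = - \frac{88}{17527} + \frac{23999}{9957} = \frac{419754257}{174516339}$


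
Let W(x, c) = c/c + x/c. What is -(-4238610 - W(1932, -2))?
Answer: 4237645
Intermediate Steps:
W(x, c) = 1 + x/c
-(-4238610 - W(1932, -2)) = -(-4238610 - (-2 + 1932)/(-2)) = -(-4238610 - (-1)*1930/2) = -(-4238610 - 1*(-965)) = -(-4238610 + 965) = -1*(-4237645) = 4237645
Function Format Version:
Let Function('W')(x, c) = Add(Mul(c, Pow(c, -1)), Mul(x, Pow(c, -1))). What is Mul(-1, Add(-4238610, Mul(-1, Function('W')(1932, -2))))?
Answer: 4237645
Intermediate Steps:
Function('W')(x, c) = Add(1, Mul(x, Pow(c, -1)))
Mul(-1, Add(-4238610, Mul(-1, Function('W')(1932, -2)))) = Mul(-1, Add(-4238610, Mul(-1, Mul(Pow(-2, -1), Add(-2, 1932))))) = Mul(-1, Add(-4238610, Mul(-1, Mul(Rational(-1, 2), 1930)))) = Mul(-1, Add(-4238610, Mul(-1, -965))) = Mul(-1, Add(-4238610, 965)) = Mul(-1, -4237645) = 4237645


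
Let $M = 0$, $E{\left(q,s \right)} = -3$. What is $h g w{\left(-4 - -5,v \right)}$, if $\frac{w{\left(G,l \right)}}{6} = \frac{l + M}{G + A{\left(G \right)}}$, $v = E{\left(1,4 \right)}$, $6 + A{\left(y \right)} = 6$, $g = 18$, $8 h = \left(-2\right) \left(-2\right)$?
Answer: $-162$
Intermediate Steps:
$h = \frac{1}{2}$ ($h = \frac{\left(-2\right) \left(-2\right)}{8} = \frac{1}{8} \cdot 4 = \frac{1}{2} \approx 0.5$)
$A{\left(y \right)} = 0$ ($A{\left(y \right)} = -6 + 6 = 0$)
$v = -3$
$w{\left(G,l \right)} = \frac{6 l}{G}$ ($w{\left(G,l \right)} = 6 \frac{l + 0}{G + 0} = 6 \frac{l}{G} = \frac{6 l}{G}$)
$h g w{\left(-4 - -5,v \right)} = \frac{1}{2} \cdot 18 \cdot 6 \left(-3\right) \frac{1}{-4 - -5} = 9 \cdot 6 \left(-3\right) \frac{1}{-4 + 5} = 9 \cdot 6 \left(-3\right) 1^{-1} = 9 \cdot 6 \left(-3\right) 1 = 9 \left(-18\right) = -162$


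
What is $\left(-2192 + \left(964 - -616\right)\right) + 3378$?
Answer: $2766$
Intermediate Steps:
$\left(-2192 + \left(964 - -616\right)\right) + 3378 = \left(-2192 + \left(964 + 616\right)\right) + 3378 = \left(-2192 + 1580\right) + 3378 = -612 + 3378 = 2766$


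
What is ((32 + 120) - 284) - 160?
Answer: -292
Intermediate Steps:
((32 + 120) - 284) - 160 = (152 - 284) - 160 = -132 - 160 = -292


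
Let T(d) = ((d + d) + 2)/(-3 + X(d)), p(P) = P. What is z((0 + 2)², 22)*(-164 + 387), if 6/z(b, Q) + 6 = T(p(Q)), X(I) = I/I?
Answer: -1338/29 ≈ -46.138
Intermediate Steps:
X(I) = 1
T(d) = -1 - d (T(d) = ((d + d) + 2)/(-3 + 1) = (2*d + 2)/(-2) = (2 + 2*d)*(-½) = -1 - d)
z(b, Q) = 6/(-7 - Q) (z(b, Q) = 6/(-6 + (-1 - Q)) = 6/(-7 - Q))
z((0 + 2)², 22)*(-164 + 387) = (6/(-7 - 1*22))*(-164 + 387) = (6/(-7 - 22))*223 = (6/(-29))*223 = (6*(-1/29))*223 = -6/29*223 = -1338/29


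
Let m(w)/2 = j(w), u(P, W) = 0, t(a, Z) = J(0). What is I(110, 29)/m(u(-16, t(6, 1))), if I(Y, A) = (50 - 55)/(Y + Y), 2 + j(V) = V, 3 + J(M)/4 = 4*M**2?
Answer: 1/176 ≈ 0.0056818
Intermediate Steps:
J(M) = -12 + 16*M**2 (J(M) = -12 + 4*(4*M**2) = -12 + 16*M**2)
j(V) = -2 + V
t(a, Z) = -12 (t(a, Z) = -12 + 16*0**2 = -12 + 16*0 = -12 + 0 = -12)
I(Y, A) = -5/(2*Y) (I(Y, A) = -5*1/(2*Y) = -5/(2*Y))
m(w) = -4 + 2*w (m(w) = 2*(-2 + w) = -4 + 2*w)
I(110, 29)/m(u(-16, t(6, 1))) = (-5/2/110)/(-4 + 2*0) = (-5/2*1/110)/(-4 + 0) = -1/44/(-4) = -1/44*(-1/4) = 1/176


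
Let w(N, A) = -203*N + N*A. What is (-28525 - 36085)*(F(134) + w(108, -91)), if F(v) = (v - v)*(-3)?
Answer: 2051496720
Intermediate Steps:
F(v) = 0 (F(v) = 0*(-3) = 0)
w(N, A) = -203*N + A*N
(-28525 - 36085)*(F(134) + w(108, -91)) = (-28525 - 36085)*(0 + 108*(-203 - 91)) = -64610*(0 + 108*(-294)) = -64610*(0 - 31752) = -64610*(-31752) = 2051496720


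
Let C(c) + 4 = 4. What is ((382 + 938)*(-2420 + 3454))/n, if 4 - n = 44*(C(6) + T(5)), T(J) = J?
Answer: -56870/9 ≈ -6318.9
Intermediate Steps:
C(c) = 0 (C(c) = -4 + 4 = 0)
n = -216 (n = 4 - 44*(0 + 5) = 4 - 44*5 = 4 - 1*220 = 4 - 220 = -216)
((382 + 938)*(-2420 + 3454))/n = ((382 + 938)*(-2420 + 3454))/(-216) = (1320*1034)*(-1/216) = 1364880*(-1/216) = -56870/9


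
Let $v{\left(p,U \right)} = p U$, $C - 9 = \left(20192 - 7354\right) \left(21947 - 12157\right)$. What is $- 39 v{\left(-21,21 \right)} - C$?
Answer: $-125666830$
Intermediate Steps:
$C = 125684029$ ($C = 9 + \left(20192 - 7354\right) \left(21947 - 12157\right) = 9 + 12838 \cdot 9790 = 9 + 125684020 = 125684029$)
$v{\left(p,U \right)} = U p$
$- 39 v{\left(-21,21 \right)} - C = - 39 \cdot 21 \left(-21\right) - 125684029 = \left(-39\right) \left(-441\right) - 125684029 = 17199 - 125684029 = -125666830$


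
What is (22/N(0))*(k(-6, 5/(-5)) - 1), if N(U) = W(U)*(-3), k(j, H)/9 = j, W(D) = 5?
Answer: 242/3 ≈ 80.667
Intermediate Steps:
k(j, H) = 9*j
N(U) = -15 (N(U) = 5*(-3) = -15)
(22/N(0))*(k(-6, 5/(-5)) - 1) = (22/(-15))*(9*(-6) - 1) = (22*(-1/15))*(-54 - 1) = -22/15*(-55) = 242/3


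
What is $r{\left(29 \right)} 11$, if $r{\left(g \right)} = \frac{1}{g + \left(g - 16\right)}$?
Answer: $\frac{11}{42} \approx 0.2619$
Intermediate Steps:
$r{\left(g \right)} = \frac{1}{-16 + 2 g}$ ($r{\left(g \right)} = \frac{1}{g + \left(g - 16\right)} = \frac{1}{g + \left(-16 + g\right)} = \frac{1}{-16 + 2 g}$)
$r{\left(29 \right)} 11 = \frac{1}{2 \left(-8 + 29\right)} 11 = \frac{1}{2 \cdot 21} \cdot 11 = \frac{1}{2} \cdot \frac{1}{21} \cdot 11 = \frac{1}{42} \cdot 11 = \frac{11}{42}$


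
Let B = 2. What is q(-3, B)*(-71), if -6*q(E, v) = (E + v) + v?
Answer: 71/6 ≈ 11.833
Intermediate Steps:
q(E, v) = -v/3 - E/6 (q(E, v) = -((E + v) + v)/6 = -(E + 2*v)/6 = -v/3 - E/6)
q(-3, B)*(-71) = (-⅓*2 - ⅙*(-3))*(-71) = (-⅔ + ½)*(-71) = -⅙*(-71) = 71/6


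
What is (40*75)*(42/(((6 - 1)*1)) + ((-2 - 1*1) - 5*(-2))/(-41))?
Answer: 1012200/41 ≈ 24688.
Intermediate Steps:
(40*75)*(42/(((6 - 1)*1)) + ((-2 - 1*1) - 5*(-2))/(-41)) = 3000*(42/((5*1)) + ((-2 - 1) + 10)*(-1/41)) = 3000*(42/5 + (-3 + 10)*(-1/41)) = 3000*(42*(1/5) + 7*(-1/41)) = 3000*(42/5 - 7/41) = 3000*(1687/205) = 1012200/41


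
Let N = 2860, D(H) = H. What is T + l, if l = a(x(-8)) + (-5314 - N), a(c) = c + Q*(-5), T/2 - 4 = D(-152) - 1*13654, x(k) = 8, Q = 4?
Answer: -35790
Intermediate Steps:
T = -27604 (T = 8 + 2*(-152 - 1*13654) = 8 + 2*(-152 - 13654) = 8 + 2*(-13806) = 8 - 27612 = -27604)
a(c) = -20 + c (a(c) = c + 4*(-5) = c - 20 = -20 + c)
l = -8186 (l = (-20 + 8) + (-5314 - 1*2860) = -12 + (-5314 - 2860) = -12 - 8174 = -8186)
T + l = -27604 - 8186 = -35790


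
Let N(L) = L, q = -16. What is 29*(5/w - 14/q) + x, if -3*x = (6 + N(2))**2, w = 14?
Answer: 2419/168 ≈ 14.399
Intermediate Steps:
x = -64/3 (x = -(6 + 2)**2/3 = -1/3*8**2 = -1/3*64 = -64/3 ≈ -21.333)
29*(5/w - 14/q) + x = 29*(5/14 - 14/(-16)) - 64/3 = 29*(5*(1/14) - 14*(-1/16)) - 64/3 = 29*(5/14 + 7/8) - 64/3 = 29*(69/56) - 64/3 = 2001/56 - 64/3 = 2419/168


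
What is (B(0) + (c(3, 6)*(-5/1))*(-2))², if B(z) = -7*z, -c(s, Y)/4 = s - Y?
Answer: 14400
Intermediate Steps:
c(s, Y) = -4*s + 4*Y (c(s, Y) = -4*(s - Y) = -4*s + 4*Y)
(B(0) + (c(3, 6)*(-5/1))*(-2))² = (-7*0 + ((-4*3 + 4*6)*(-5/1))*(-2))² = (0 + ((-12 + 24)*(-5*1))*(-2))² = (0 + (12*(-5))*(-2))² = (0 - 60*(-2))² = (0 + 120)² = 120² = 14400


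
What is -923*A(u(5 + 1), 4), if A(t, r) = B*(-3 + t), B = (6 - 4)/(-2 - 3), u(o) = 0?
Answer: -5538/5 ≈ -1107.6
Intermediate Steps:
B = -⅖ (B = 2/(-5) = 2*(-⅕) = -⅖ ≈ -0.40000)
A(t, r) = 6/5 - 2*t/5 (A(t, r) = -2*(-3 + t)/5 = 6/5 - 2*t/5)
-923*A(u(5 + 1), 4) = -923*(6/5 - ⅖*0) = -923*(6/5 + 0) = -923*6/5 = -5538/5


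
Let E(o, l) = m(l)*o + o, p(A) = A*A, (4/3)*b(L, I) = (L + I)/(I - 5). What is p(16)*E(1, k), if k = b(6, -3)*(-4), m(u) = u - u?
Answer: 256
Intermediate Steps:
m(u) = 0
b(L, I) = 3*(I + L)/(4*(-5 + I)) (b(L, I) = 3*((L + I)/(I - 5))/4 = 3*((I + L)/(-5 + I))/4 = 3*(I + L)/(4*(-5 + I)))
p(A) = A²
k = 9/8 (k = (3*(-3 + 6)/(4*(-5 - 3)))*(-4) = ((¾)*3/(-8))*(-4) = ((¾)*(-⅛)*3)*(-4) = -9/32*(-4) = 9/8 ≈ 1.1250)
E(o, l) = o (E(o, l) = 0*o + o = 0 + o = o)
p(16)*E(1, k) = 16²*1 = 256*1 = 256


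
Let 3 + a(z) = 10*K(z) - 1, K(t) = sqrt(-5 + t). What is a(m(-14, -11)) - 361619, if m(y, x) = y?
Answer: -361623 + 10*I*sqrt(19) ≈ -3.6162e+5 + 43.589*I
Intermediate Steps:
a(z) = -4 + 10*sqrt(-5 + z) (a(z) = -3 + (10*sqrt(-5 + z) - 1) = -3 + (-1 + 10*sqrt(-5 + z)) = -4 + 10*sqrt(-5 + z))
a(m(-14, -11)) - 361619 = (-4 + 10*sqrt(-5 - 14)) - 361619 = (-4 + 10*sqrt(-19)) - 361619 = (-4 + 10*(I*sqrt(19))) - 361619 = (-4 + 10*I*sqrt(19)) - 361619 = -361623 + 10*I*sqrt(19)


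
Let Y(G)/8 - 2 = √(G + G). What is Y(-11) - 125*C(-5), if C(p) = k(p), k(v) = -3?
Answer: 391 + 8*I*√22 ≈ 391.0 + 37.523*I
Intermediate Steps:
C(p) = -3
Y(G) = 16 + 8*√2*√G (Y(G) = 16 + 8*√(G + G) = 16 + 8*√(2*G) = 16 + 8*(√2*√G) = 16 + 8*√2*√G)
Y(-11) - 125*C(-5) = (16 + 8*√2*√(-11)) - 125*(-3) = (16 + 8*√2*(I*√11)) + 375 = (16 + 8*I*√22) + 375 = 391 + 8*I*√22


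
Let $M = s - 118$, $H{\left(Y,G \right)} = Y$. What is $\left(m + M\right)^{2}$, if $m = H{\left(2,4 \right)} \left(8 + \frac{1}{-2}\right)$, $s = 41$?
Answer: $3844$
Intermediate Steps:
$M = -77$ ($M = 41 - 118 = -77$)
$m = 15$ ($m = 2 \left(8 + \frac{1}{-2}\right) = 2 \left(8 - \frac{1}{2}\right) = 2 \cdot \frac{15}{2} = 15$)
$\left(m + M\right)^{2} = \left(15 - 77\right)^{2} = \left(-62\right)^{2} = 3844$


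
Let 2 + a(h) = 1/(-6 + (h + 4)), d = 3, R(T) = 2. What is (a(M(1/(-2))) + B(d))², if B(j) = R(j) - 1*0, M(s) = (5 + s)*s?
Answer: 16/289 ≈ 0.055363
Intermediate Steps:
M(s) = s*(5 + s)
a(h) = -2 + 1/(-2 + h) (a(h) = -2 + 1/(-6 + (h + 4)) = -2 + 1/(-6 + (4 + h)) = -2 + 1/(-2 + h))
B(j) = 2 (B(j) = 2 - 1*0 = 2 + 0 = 2)
(a(M(1/(-2))) + B(d))² = ((5 - 2*(5 + 1/(-2))/(-2))/(-2 + (5 + 1/(-2))/(-2)) + 2)² = ((5 - (-1)*(5 - ½))/(-2 - (5 - ½)/2) + 2)² = ((5 - (-1)*9/2)/(-2 - ½*9/2) + 2)² = ((5 - 2*(-9/4))/(-2 - 9/4) + 2)² = ((5 + 9/2)/(-17/4) + 2)² = (-4/17*19/2 + 2)² = (-38/17 + 2)² = (-4/17)² = 16/289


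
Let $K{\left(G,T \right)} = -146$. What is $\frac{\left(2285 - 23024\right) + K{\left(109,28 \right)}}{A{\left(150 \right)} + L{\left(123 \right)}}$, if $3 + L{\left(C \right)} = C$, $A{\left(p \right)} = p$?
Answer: $- \frac{4177}{54} \approx -77.352$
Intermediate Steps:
$L{\left(C \right)} = -3 + C$
$\frac{\left(2285 - 23024\right) + K{\left(109,28 \right)}}{A{\left(150 \right)} + L{\left(123 \right)}} = \frac{\left(2285 - 23024\right) - 146}{150 + \left(-3 + 123\right)} = \frac{\left(2285 - 23024\right) - 146}{150 + 120} = \frac{-20739 - 146}{270} = \left(-20885\right) \frac{1}{270} = - \frac{4177}{54}$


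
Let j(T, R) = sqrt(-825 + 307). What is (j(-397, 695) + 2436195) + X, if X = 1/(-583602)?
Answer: 1421768274389/583602 + I*sqrt(518) ≈ 2.4362e+6 + 22.76*I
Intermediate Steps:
j(T, R) = I*sqrt(518) (j(T, R) = sqrt(-518) = I*sqrt(518))
X = -1/583602 ≈ -1.7135e-6
(j(-397, 695) + 2436195) + X = (I*sqrt(518) + 2436195) - 1/583602 = (2436195 + I*sqrt(518)) - 1/583602 = 1421768274389/583602 + I*sqrt(518)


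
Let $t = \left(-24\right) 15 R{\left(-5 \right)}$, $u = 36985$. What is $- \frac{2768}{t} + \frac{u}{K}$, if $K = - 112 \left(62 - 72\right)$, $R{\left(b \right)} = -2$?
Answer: $\frac{294113}{10080} \approx 29.178$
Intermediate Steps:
$K = 1120$ ($K = \left(-112\right) \left(-10\right) = 1120$)
$t = 720$ ($t = \left(-24\right) 15 \left(-2\right) = \left(-360\right) \left(-2\right) = 720$)
$- \frac{2768}{t} + \frac{u}{K} = - \frac{2768}{720} + \frac{36985}{1120} = \left(-2768\right) \frac{1}{720} + 36985 \cdot \frac{1}{1120} = - \frac{173}{45} + \frac{7397}{224} = \frac{294113}{10080}$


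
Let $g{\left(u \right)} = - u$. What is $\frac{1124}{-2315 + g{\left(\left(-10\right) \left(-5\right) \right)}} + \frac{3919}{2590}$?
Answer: $\frac{254291}{245014} \approx 1.0379$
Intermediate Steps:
$\frac{1124}{-2315 + g{\left(\left(-10\right) \left(-5\right) \right)}} + \frac{3919}{2590} = \frac{1124}{-2315 - \left(-10\right) \left(-5\right)} + \frac{3919}{2590} = \frac{1124}{-2315 - 50} + 3919 \cdot \frac{1}{2590} = \frac{1124}{-2315 - 50} + \frac{3919}{2590} = \frac{1124}{-2365} + \frac{3919}{2590} = 1124 \left(- \frac{1}{2365}\right) + \frac{3919}{2590} = - \frac{1124}{2365} + \frac{3919}{2590} = \frac{254291}{245014}$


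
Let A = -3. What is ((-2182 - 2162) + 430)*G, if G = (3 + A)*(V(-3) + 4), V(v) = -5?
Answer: 0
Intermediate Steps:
G = 0 (G = (3 - 3)*(-5 + 4) = 0*(-1) = 0)
((-2182 - 2162) + 430)*G = ((-2182 - 2162) + 430)*0 = (-4344 + 430)*0 = -3914*0 = 0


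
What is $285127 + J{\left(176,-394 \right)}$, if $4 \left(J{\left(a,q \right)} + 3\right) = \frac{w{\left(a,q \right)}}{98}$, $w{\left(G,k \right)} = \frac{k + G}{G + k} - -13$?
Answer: $\frac{7983473}{28} \approx 2.8512 \cdot 10^{5}$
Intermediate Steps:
$w{\left(G,k \right)} = 14$ ($w{\left(G,k \right)} = \frac{G + k}{G + k} + 13 = 1 + 13 = 14$)
$J{\left(a,q \right)} = - \frac{83}{28}$ ($J{\left(a,q \right)} = -3 + \frac{14 \cdot \frac{1}{98}}{4} = -3 + \frac{1}{4} \cdot \frac{1}{7} = -3 + \frac{1}{28} = - \frac{83}{28}$)
$285127 + J{\left(176,-394 \right)} = 285127 - \frac{83}{28} = \frac{7983473}{28}$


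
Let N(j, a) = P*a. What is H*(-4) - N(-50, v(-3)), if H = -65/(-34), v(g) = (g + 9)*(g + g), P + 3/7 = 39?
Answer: 164330/119 ≈ 1380.9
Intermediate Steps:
P = 270/7 (P = -3/7 + 39 = 270/7 ≈ 38.571)
v(g) = 2*g*(9 + g) (v(g) = (9 + g)*(2*g) = 2*g*(9 + g))
N(j, a) = 270*a/7
H = 65/34 (H = -65*(-1/34) = 65/34 ≈ 1.9118)
H*(-4) - N(-50, v(-3)) = (65/34)*(-4) - 270*2*(-3)*(9 - 3)/7 = -130/17 - 270*2*(-3)*6/7 = -130/17 - 270*(-36)/7 = -130/17 - 1*(-9720/7) = -130/17 + 9720/7 = 164330/119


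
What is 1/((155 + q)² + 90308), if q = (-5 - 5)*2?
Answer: 1/108533 ≈ 9.2138e-6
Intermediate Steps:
q = -20 (q = -10*2 = -20)
1/((155 + q)² + 90308) = 1/((155 - 20)² + 90308) = 1/(135² + 90308) = 1/(18225 + 90308) = 1/108533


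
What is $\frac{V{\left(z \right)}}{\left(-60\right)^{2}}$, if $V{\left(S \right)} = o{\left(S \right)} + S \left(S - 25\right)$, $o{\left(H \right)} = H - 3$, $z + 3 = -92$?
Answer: $\frac{5651}{1800} \approx 3.1394$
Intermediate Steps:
$z = -95$ ($z = -3 - 92 = -95$)
$o{\left(H \right)} = -3 + H$ ($o{\left(H \right)} = H - 3 = -3 + H$)
$V{\left(S \right)} = -3 + S + S \left(-25 + S\right)$ ($V{\left(S \right)} = \left(-3 + S\right) + S \left(S - 25\right) = \left(-3 + S\right) + S \left(-25 + S\right) = -3 + S + S \left(-25 + S\right)$)
$\frac{V{\left(z \right)}}{\left(-60\right)^{2}} = \frac{-3 + \left(-95\right)^{2} - -2280}{\left(-60\right)^{2}} = \frac{-3 + 9025 + 2280}{3600} = 11302 \cdot \frac{1}{3600} = \frac{5651}{1800}$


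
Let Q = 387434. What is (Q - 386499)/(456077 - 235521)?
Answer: 935/220556 ≈ 0.0042393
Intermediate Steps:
(Q - 386499)/(456077 - 235521) = (387434 - 386499)/(456077 - 235521) = 935/220556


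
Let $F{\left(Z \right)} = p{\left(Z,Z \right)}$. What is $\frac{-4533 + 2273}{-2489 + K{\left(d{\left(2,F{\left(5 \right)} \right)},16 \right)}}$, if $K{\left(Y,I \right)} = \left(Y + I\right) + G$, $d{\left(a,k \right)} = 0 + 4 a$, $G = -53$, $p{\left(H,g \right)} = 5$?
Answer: $\frac{1130}{1259} \approx 0.89754$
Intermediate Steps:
$F{\left(Z \right)} = 5$
$d{\left(a,k \right)} = 4 a$
$K{\left(Y,I \right)} = -53 + I + Y$ ($K{\left(Y,I \right)} = \left(Y + I\right) - 53 = \left(I + Y\right) - 53 = -53 + I + Y$)
$\frac{-4533 + 2273}{-2489 + K{\left(d{\left(2,F{\left(5 \right)} \right)},16 \right)}} = \frac{-4533 + 2273}{-2489 + \left(-53 + 16 + 4 \cdot 2\right)} = - \frac{2260}{-2489 + \left(-53 + 16 + 8\right)} = - \frac{2260}{-2489 - 29} = - \frac{2260}{-2518} = \left(-2260\right) \left(- \frac{1}{2518}\right) = \frac{1130}{1259}$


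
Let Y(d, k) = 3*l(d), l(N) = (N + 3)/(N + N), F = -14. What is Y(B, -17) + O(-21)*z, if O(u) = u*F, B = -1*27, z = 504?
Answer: 444532/3 ≈ 1.4818e+5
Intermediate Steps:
B = -27
l(N) = (3 + N)/(2*N) (l(N) = (3 + N)/((2*N)) = (3 + N)*(1/(2*N)) = (3 + N)/(2*N))
O(u) = -14*u (O(u) = u*(-14) = -14*u)
Y(d, k) = 3*(3 + d)/(2*d) (Y(d, k) = 3*((3 + d)/(2*d)) = 3*(3 + d)/(2*d))
Y(B, -17) + O(-21)*z = (3/2)*(3 - 27)/(-27) - 14*(-21)*504 = (3/2)*(-1/27)*(-24) + 294*504 = 4/3 + 148176 = 444532/3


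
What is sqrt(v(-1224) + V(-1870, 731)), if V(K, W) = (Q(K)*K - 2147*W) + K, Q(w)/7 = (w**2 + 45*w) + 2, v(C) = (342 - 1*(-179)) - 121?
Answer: I*sqrt(44674494607) ≈ 2.1136e+5*I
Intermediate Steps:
v(C) = 400 (v(C) = (342 + 179) - 121 = 521 - 121 = 400)
Q(w) = 14 + 7*w**2 + 315*w (Q(w) = 7*((w**2 + 45*w) + 2) = 7*(2 + w**2 + 45*w) = 14 + 7*w**2 + 315*w)
V(K, W) = K - 2147*W + K*(14 + 7*K**2 + 315*K) (V(K, W) = ((14 + 7*K**2 + 315*K)*K - 2147*W) + K = (K*(14 + 7*K**2 + 315*K) - 2147*W) + K = (-2147*W + K*(14 + 7*K**2 + 315*K)) + K = K - 2147*W + K*(14 + 7*K**2 + 315*K))
sqrt(v(-1224) + V(-1870, 731)) = sqrt(400 + (-1870 - 2147*731 + 7*(-1870)*(2 + (-1870)**2 + 45*(-1870)))) = sqrt(400 + (-1870 - 1569457 + 7*(-1870)*(2 + 3496900 - 84150))) = sqrt(400 + (-1870 - 1569457 + 7*(-1870)*3412752)) = sqrt(400 + (-1870 - 1569457 - 44672923680)) = sqrt(400 - 44674495007) = sqrt(-44674494607) = I*sqrt(44674494607)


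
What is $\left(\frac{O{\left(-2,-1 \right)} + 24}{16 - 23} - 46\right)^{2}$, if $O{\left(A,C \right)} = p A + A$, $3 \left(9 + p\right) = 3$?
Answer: $\frac{129600}{49} \approx 2644.9$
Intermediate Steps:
$p = -8$ ($p = -9 + \frac{1}{3} \cdot 3 = -9 + 1 = -8$)
$O{\left(A,C \right)} = - 7 A$ ($O{\left(A,C \right)} = - 8 A + A = - 7 A$)
$\left(\frac{O{\left(-2,-1 \right)} + 24}{16 - 23} - 46\right)^{2} = \left(\frac{\left(-7\right) \left(-2\right) + 24}{16 - 23} - 46\right)^{2} = \left(\frac{14 + 24}{-7} - 46\right)^{2} = \left(38 \left(- \frac{1}{7}\right) - 46\right)^{2} = \left(- \frac{38}{7} - 46\right)^{2} = \left(- \frac{360}{7}\right)^{2} = \frac{129600}{49}$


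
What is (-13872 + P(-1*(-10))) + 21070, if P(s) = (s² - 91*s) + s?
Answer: 6398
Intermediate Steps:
P(s) = s² - 90*s
(-13872 + P(-1*(-10))) + 21070 = (-13872 + (-1*(-10))*(-90 - 1*(-10))) + 21070 = (-13872 + 10*(-90 + 10)) + 21070 = (-13872 + 10*(-80)) + 21070 = (-13872 - 800) + 21070 = -14672 + 21070 = 6398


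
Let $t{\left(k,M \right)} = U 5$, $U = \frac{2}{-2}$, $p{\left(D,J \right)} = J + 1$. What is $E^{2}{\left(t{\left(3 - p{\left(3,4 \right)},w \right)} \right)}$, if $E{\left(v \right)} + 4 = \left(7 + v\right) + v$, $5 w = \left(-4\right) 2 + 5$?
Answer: $49$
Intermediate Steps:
$w = - \frac{3}{5}$ ($w = \frac{\left(-4\right) 2 + 5}{5} = \frac{-8 + 5}{5} = \frac{1}{5} \left(-3\right) = - \frac{3}{5} \approx -0.6$)
$p{\left(D,J \right)} = 1 + J$
$U = -1$ ($U = 2 \left(- \frac{1}{2}\right) = -1$)
$t{\left(k,M \right)} = -5$ ($t{\left(k,M \right)} = \left(-1\right) 5 = -5$)
$E{\left(v \right)} = 3 + 2 v$ ($E{\left(v \right)} = -4 + \left(\left(7 + v\right) + v\right) = -4 + \left(7 + 2 v\right) = 3 + 2 v$)
$E^{2}{\left(t{\left(3 - p{\left(3,4 \right)},w \right)} \right)} = \left(3 + 2 \left(-5\right)\right)^{2} = \left(3 - 10\right)^{2} = \left(-7\right)^{2} = 49$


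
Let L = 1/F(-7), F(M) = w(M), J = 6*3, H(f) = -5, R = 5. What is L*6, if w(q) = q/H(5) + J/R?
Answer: 6/5 ≈ 1.2000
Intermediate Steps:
J = 18
w(q) = 18/5 - q/5 (w(q) = q/(-5) + 18/5 = q*(-⅕) + 18*(⅕) = -q/5 + 18/5 = 18/5 - q/5)
F(M) = 18/5 - M/5
L = ⅕ (L = 1/(18/5 - ⅕*(-7)) = 1/(18/5 + 7/5) = 1/5 = ⅕ ≈ 0.20000)
L*6 = (⅕)*6 = 6/5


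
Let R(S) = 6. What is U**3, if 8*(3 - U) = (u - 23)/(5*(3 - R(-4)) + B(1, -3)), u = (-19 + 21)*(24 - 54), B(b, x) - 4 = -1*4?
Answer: 21253933/1728000 ≈ 12.300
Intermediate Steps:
B(b, x) = 0 (B(b, x) = 4 - 1*4 = 4 - 4 = 0)
u = -60 (u = 2*(-30) = -60)
U = 277/120 (U = 3 - (-60 - 23)/(8*(5*(3 - 1*6) + 0)) = 3 - (-83)/(8*(5*(3 - 6) + 0)) = 3 - (-83)/(8*(5*(-3) + 0)) = 3 - (-83)/(8*(-15 + 0)) = 3 - (-83)/(8*(-15)) = 3 - (-83)*(-1)/(8*15) = 3 - 1/8*83/15 = 3 - 83/120 = 277/120 ≈ 2.3083)
U**3 = (277/120)**3 = 21253933/1728000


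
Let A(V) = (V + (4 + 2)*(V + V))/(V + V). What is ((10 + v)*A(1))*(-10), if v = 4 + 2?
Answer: -1040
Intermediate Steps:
v = 6
A(V) = 13/2 (A(V) = (V + 6*(2*V))/((2*V)) = (V + 12*V)*(1/(2*V)) = (13*V)*(1/(2*V)) = 13/2)
((10 + v)*A(1))*(-10) = ((10 + 6)*(13/2))*(-10) = (16*(13/2))*(-10) = 104*(-10) = -1040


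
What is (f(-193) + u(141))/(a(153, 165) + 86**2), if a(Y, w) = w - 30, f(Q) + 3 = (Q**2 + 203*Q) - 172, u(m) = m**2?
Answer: 17776/7531 ≈ 2.3604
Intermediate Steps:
f(Q) = -175 + Q**2 + 203*Q (f(Q) = -3 + ((Q**2 + 203*Q) - 172) = -3 + (-172 + Q**2 + 203*Q) = -175 + Q**2 + 203*Q)
a(Y, w) = -30 + w
(f(-193) + u(141))/(a(153, 165) + 86**2) = ((-175 + (-193)**2 + 203*(-193)) + 141**2)/((-30 + 165) + 86**2) = ((-175 + 37249 - 39179) + 19881)/(135 + 7396) = (-2105 + 19881)/7531 = 17776*(1/7531) = 17776/7531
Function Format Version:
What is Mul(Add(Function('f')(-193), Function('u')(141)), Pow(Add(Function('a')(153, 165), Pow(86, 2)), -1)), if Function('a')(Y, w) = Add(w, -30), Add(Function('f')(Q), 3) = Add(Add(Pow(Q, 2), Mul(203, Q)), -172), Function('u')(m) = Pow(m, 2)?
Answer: Rational(17776, 7531) ≈ 2.3604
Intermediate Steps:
Function('f')(Q) = Add(-175, Pow(Q, 2), Mul(203, Q)) (Function('f')(Q) = Add(-3, Add(Add(Pow(Q, 2), Mul(203, Q)), -172)) = Add(-3, Add(-172, Pow(Q, 2), Mul(203, Q))) = Add(-175, Pow(Q, 2), Mul(203, Q)))
Function('a')(Y, w) = Add(-30, w)
Mul(Add(Function('f')(-193), Function('u')(141)), Pow(Add(Function('a')(153, 165), Pow(86, 2)), -1)) = Mul(Add(Add(-175, Pow(-193, 2), Mul(203, -193)), Pow(141, 2)), Pow(Add(Add(-30, 165), Pow(86, 2)), -1)) = Mul(Add(Add(-175, 37249, -39179), 19881), Pow(Add(135, 7396), -1)) = Mul(Add(-2105, 19881), Pow(7531, -1)) = Mul(17776, Rational(1, 7531)) = Rational(17776, 7531)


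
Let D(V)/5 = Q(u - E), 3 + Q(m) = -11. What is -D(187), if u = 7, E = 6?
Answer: 70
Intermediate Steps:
Q(m) = -14 (Q(m) = -3 - 11 = -14)
D(V) = -70 (D(V) = 5*(-14) = -70)
-D(187) = -1*(-70) = 70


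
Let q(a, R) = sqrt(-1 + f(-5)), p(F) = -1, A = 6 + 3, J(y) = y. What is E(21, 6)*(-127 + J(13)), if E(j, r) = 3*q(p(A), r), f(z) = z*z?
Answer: -684*sqrt(6) ≈ -1675.5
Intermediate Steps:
A = 9
f(z) = z**2
q(a, R) = 2*sqrt(6) (q(a, R) = sqrt(-1 + (-5)**2) = sqrt(-1 + 25) = sqrt(24) = 2*sqrt(6))
E(j, r) = 6*sqrt(6) (E(j, r) = 3*(2*sqrt(6)) = 6*sqrt(6))
E(21, 6)*(-127 + J(13)) = (6*sqrt(6))*(-127 + 13) = (6*sqrt(6))*(-114) = -684*sqrt(6)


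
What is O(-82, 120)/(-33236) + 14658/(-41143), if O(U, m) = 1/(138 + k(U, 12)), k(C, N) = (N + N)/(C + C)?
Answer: -2753505110639/7728707283696 ≈ -0.35627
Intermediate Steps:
k(C, N) = N/C (k(C, N) = (2*N)/((2*C)) = (2*N)*(1/(2*C)) = N/C)
O(U, m) = 1/(138 + 12/U)
O(-82, 120)/(-33236) + 14658/(-41143) = ((1/6)*(-82)/(2 + 23*(-82)))/(-33236) + 14658/(-41143) = ((1/6)*(-82)/(2 - 1886))*(-1/33236) + 14658*(-1/41143) = ((1/6)*(-82)/(-1884))*(-1/33236) - 14658/41143 = ((1/6)*(-82)*(-1/1884))*(-1/33236) - 14658/41143 = (41/5652)*(-1/33236) - 14658/41143 = -41/187849872 - 14658/41143 = -2753505110639/7728707283696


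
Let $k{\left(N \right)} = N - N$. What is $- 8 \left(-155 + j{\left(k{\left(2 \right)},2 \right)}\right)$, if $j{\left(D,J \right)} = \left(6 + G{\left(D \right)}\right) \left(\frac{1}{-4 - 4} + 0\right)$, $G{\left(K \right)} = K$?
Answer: $1246$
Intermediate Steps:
$k{\left(N \right)} = 0$
$j{\left(D,J \right)} = - \frac{3}{4} - \frac{D}{8}$ ($j{\left(D,J \right)} = \left(6 + D\right) \left(\frac{1}{-4 - 4} + 0\right) = \left(6 + D\right) \left(\frac{1}{-8} + 0\right) = \left(6 + D\right) \left(- \frac{1}{8} + 0\right) = \left(6 + D\right) \left(- \frac{1}{8}\right) = - \frac{3}{4} - \frac{D}{8}$)
$- 8 \left(-155 + j{\left(k{\left(2 \right)},2 \right)}\right) = - 8 \left(-155 - \frac{3}{4}\right) = \left(-8\right) \left(- \frac{623}{4}\right) = 1246$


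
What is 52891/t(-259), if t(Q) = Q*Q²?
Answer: -52891/17373979 ≈ -0.0030443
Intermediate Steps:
t(Q) = Q³
52891/t(-259) = 52891/((-259)³) = 52891/(-17373979) = 52891*(-1/17373979) = -52891/17373979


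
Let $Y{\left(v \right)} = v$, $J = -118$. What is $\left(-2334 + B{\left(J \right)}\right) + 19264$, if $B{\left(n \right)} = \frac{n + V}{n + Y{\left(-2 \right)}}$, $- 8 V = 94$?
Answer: $\frac{2708973}{160} \approx 16931.0$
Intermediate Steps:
$V = - \frac{47}{4}$ ($V = \left(- \frac{1}{8}\right) 94 = - \frac{47}{4} \approx -11.75$)
$B{\left(n \right)} = \frac{- \frac{47}{4} + n}{-2 + n}$ ($B{\left(n \right)} = \frac{n - \frac{47}{4}}{n - 2} = \frac{- \frac{47}{4} + n}{-2 + n}$)
$\left(-2334 + B{\left(J \right)}\right) + 19264 = \left(-2334 + \frac{- \frac{47}{4} - 118}{-2 - 118}\right) + 19264 = \left(-2334 + \frac{1}{-120} \left(- \frac{519}{4}\right)\right) + 19264 = \left(-2334 - - \frac{173}{160}\right) + 19264 = \left(-2334 + \frac{173}{160}\right) + 19264 = - \frac{373267}{160} + 19264 = \frac{2708973}{160}$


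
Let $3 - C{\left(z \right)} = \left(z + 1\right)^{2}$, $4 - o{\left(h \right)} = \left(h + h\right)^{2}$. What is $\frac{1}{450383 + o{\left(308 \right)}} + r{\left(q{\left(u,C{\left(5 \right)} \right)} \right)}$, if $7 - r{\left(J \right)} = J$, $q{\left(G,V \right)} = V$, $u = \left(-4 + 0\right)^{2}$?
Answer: $\frac{2837241}{70931} \approx 40.0$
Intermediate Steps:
$o{\left(h \right)} = 4 - 4 h^{2}$ ($o{\left(h \right)} = 4 - \left(h + h\right)^{2} = 4 - \left(2 h\right)^{2} = 4 - 4 h^{2}$)
$u = 16$ ($u = \left(-4\right)^{2} = 16$)
$C{\left(z \right)} = 3 - \left(1 + z\right)^{2}$ ($C{\left(z \right)} = 3 - \left(z + 1\right)^{2} = 3 - \left(1 + z\right)^{2}$)
$r{\left(J \right)} = 7 - J$
$\frac{1}{450383 + o{\left(308 \right)}} + r{\left(q{\left(u,C{\left(5 \right)} \right)} \right)} = \frac{1}{450383 + \left(4 - 4 \cdot 308^{2}\right)} - \left(-4 - \left(1 + 5\right)^{2}\right) = \frac{1}{450383 + \left(4 - 379456\right)} + \left(7 - \left(3 - 6^{2}\right)\right) = \frac{1}{450383 + \left(4 - 379456\right)} + \left(7 - \left(3 - 36\right)\right) = \frac{1}{450383 - 379452} + \left(7 - \left(3 - 36\right)\right) = \frac{1}{70931} + \left(7 - -33\right) = \frac{1}{70931} + \left(7 + 33\right) = \frac{1}{70931} + 40 = \frac{2837241}{70931}$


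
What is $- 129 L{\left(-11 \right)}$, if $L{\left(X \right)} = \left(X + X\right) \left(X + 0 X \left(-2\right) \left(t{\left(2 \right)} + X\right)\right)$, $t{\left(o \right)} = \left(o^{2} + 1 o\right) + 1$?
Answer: $-31218$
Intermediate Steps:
$t{\left(o \right)} = 1 + o + o^{2}$ ($t{\left(o \right)} = \left(o^{2} + o\right) + 1 = \left(o + o^{2}\right) + 1 = 1 + o + o^{2}$)
$L{\left(X \right)} = 2 X^{2}$ ($L{\left(X \right)} = \left(X + X\right) \left(X + 0 X \left(-2\right) \left(\left(1 + 2 + 2^{2}\right) + X\right)\right) = 2 X \left(X + 0 \left(-2\right) \left(\left(1 + 2 + 4\right) + X\right)\right) = 2 X \left(X + 0 \left(7 + X\right)\right) = 2 X \left(X + 0\right) = 2 X X = 2 X^{2}$)
$- 129 L{\left(-11 \right)} = - 129 \cdot 2 \left(-11\right)^{2} = - 129 \cdot 2 \cdot 121 = \left(-129\right) 242 = -31218$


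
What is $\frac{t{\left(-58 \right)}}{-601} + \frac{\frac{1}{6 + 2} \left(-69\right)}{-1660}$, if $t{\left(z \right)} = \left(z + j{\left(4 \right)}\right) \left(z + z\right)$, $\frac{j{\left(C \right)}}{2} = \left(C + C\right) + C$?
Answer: $- \frac{52334851}{7981280} \approx -6.5572$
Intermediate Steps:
$j{\left(C \right)} = 6 C$ ($j{\left(C \right)} = 2 \left(\left(C + C\right) + C\right) = 2 \left(2 C + C\right) = 2 \cdot 3 C = 6 C$)
$t{\left(z \right)} = 2 z \left(24 + z\right)$ ($t{\left(z \right)} = \left(z + 6 \cdot 4\right) \left(z + z\right) = \left(z + 24\right) 2 z = \left(24 + z\right) 2 z = 2 z \left(24 + z\right)$)
$\frac{t{\left(-58 \right)}}{-601} + \frac{\frac{1}{6 + 2} \left(-69\right)}{-1660} = \frac{2 \left(-58\right) \left(24 - 58\right)}{-601} + \frac{\frac{1}{6 + 2} \left(-69\right)}{-1660} = 2 \left(-58\right) \left(-34\right) \left(- \frac{1}{601}\right) + \frac{1}{8} \left(-69\right) \left(- \frac{1}{1660}\right) = 3944 \left(- \frac{1}{601}\right) + \frac{1}{8} \left(-69\right) \left(- \frac{1}{1660}\right) = - \frac{3944}{601} - - \frac{69}{13280} = - \frac{3944}{601} + \frac{69}{13280} = - \frac{52334851}{7981280}$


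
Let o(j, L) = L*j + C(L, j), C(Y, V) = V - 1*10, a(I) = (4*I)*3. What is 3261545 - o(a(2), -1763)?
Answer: 3303843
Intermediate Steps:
a(I) = 12*I
C(Y, V) = -10 + V (C(Y, V) = V - 10 = -10 + V)
o(j, L) = -10 + j + L*j (o(j, L) = L*j + (-10 + j) = -10 + j + L*j)
3261545 - o(a(2), -1763) = 3261545 - (-10 + 12*2 - 21156*2) = 3261545 - (-10 + 24 - 1763*24) = 3261545 - (-10 + 24 - 42312) = 3261545 - 1*(-42298) = 3261545 + 42298 = 3303843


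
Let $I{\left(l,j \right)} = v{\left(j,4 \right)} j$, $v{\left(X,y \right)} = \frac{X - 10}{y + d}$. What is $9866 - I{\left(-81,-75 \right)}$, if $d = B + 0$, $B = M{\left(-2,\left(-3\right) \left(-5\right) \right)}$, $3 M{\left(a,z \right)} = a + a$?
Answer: $\frac{59803}{8} \approx 7475.4$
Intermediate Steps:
$M{\left(a,z \right)} = \frac{2 a}{3}$ ($M{\left(a,z \right)} = \frac{a + a}{3} = \frac{2 a}{3}$)
$B = - \frac{4}{3}$ ($B = \frac{2}{3} \left(-2\right) = - \frac{4}{3} \approx -1.3333$)
$d = - \frac{4}{3}$ ($d = - \frac{4}{3} + 0 = - \frac{4}{3} \approx -1.3333$)
$v{\left(X,y \right)} = \frac{-10 + X}{- \frac{4}{3} + y}$ ($v{\left(X,y \right)} = \frac{X - 10}{y - \frac{4}{3}} = \frac{-10 + X}{- \frac{4}{3} + y}$)
$I{\left(l,j \right)} = j \left(- \frac{15}{4} + \frac{3 j}{8}\right)$ ($I{\left(l,j \right)} = \frac{3 \left(-10 + j\right)}{-4 + 3 \cdot 4} j = \frac{3 \left(-10 + j\right)}{-4 + 12} j = \frac{3 \left(-10 + j\right)}{8} j = 3 \cdot \frac{1}{8} \left(-10 + j\right) j = \left(- \frac{15}{4} + \frac{3 j}{8}\right) j = j \left(- \frac{15}{4} + \frac{3 j}{8}\right)$)
$9866 - I{\left(-81,-75 \right)} = 9866 - \frac{3}{8} \left(-75\right) \left(-10 - 75\right) = 9866 - \frac{3}{8} \left(-75\right) \left(-85\right) = 9866 - \frac{19125}{8} = \frac{59803}{8}$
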